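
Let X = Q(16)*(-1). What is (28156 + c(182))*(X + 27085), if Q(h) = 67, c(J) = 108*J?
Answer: 1291784616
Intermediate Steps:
X = -67 (X = 67*(-1) = -67)
(28156 + c(182))*(X + 27085) = (28156 + 108*182)*(-67 + 27085) = (28156 + 19656)*27018 = 47812*27018 = 1291784616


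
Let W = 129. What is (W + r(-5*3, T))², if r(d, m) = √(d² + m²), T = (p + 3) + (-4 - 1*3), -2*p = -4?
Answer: (129 + √229)² ≈ 20774.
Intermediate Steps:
p = 2 (p = -½*(-4) = 2)
T = -2 (T = (2 + 3) + (-4 - 1*3) = 5 + (-4 - 3) = 5 - 7 = -2)
(W + r(-5*3, T))² = (129 + √((-5*3)² + (-2)²))² = (129 + √((-15)² + 4))² = (129 + √(225 + 4))² = (129 + √229)²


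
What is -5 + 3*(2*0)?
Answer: -5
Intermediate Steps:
-5 + 3*(2*0) = -5 + 3*0 = -5 + 0 = -5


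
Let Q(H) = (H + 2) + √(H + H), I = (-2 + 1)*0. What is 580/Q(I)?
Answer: 290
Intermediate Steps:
I = 0 (I = -1*0 = 0)
Q(H) = 2 + H + √2*√H (Q(H) = (2 + H) + √(2*H) = (2 + H) + √2*√H = 2 + H + √2*√H)
580/Q(I) = 580/(2 + 0 + √2*√0) = 580/(2 + 0 + √2*0) = 580/(2 + 0 + 0) = 580/2 = 580*(½) = 290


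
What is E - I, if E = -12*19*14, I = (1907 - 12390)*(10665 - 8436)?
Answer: 23363415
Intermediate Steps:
I = -23366607 (I = -10483*2229 = -23366607)
E = -3192 (E = -228*14 = -3192)
E - I = -3192 - 1*(-23366607) = -3192 + 23366607 = 23363415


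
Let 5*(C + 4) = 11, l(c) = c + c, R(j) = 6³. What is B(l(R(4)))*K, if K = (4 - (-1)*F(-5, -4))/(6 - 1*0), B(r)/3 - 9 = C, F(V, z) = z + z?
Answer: -72/5 ≈ -14.400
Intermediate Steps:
R(j) = 216
l(c) = 2*c
F(V, z) = 2*z
C = -9/5 (C = -4 + (⅕)*11 = -4 + 11/5 = -9/5 ≈ -1.8000)
B(r) = 108/5 (B(r) = 27 + 3*(-9/5) = 27 - 27/5 = 108/5)
K = -⅔ (K = (4 - (-1)*2*(-4))/(6 - 1*0) = (4 - (-1)*(-8))/(6 + 0) = (4 - 1*8)/6 = (4 - 8)*(⅙) = -4*⅙ = -⅔ ≈ -0.66667)
B(l(R(4)))*K = (108/5)*(-⅔) = -72/5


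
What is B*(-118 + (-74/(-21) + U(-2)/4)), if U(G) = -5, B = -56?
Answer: 19442/3 ≈ 6480.7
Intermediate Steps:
B*(-118 + (-74/(-21) + U(-2)/4)) = -56*(-118 + (-74/(-21) - 5/4)) = -56*(-118 + (-74*(-1/21) - 5*1/4)) = -56*(-118 + (74/21 - 5/4)) = -56*(-118 + 191/84) = -56*(-9721/84) = 19442/3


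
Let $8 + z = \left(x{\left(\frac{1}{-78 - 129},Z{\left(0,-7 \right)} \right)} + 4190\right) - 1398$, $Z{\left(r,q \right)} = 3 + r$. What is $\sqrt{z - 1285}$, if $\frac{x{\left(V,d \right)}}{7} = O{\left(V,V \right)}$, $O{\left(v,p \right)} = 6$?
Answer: $\sqrt{1541} \approx 39.256$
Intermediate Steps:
$x{\left(V,d \right)} = 42$ ($x{\left(V,d \right)} = 7 \cdot 6 = 42$)
$z = 2826$ ($z = -8 + \left(\left(42 + 4190\right) - 1398\right) = -8 + \left(4232 - 1398\right) = -8 + 2834 = 2826$)
$\sqrt{z - 1285} = \sqrt{2826 - 1285} = \sqrt{1541}$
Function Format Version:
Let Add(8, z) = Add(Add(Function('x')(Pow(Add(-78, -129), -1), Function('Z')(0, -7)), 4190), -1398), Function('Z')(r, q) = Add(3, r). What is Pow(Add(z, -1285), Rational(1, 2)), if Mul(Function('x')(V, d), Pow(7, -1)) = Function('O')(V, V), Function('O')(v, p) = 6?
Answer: Pow(1541, Rational(1, 2)) ≈ 39.256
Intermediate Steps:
Function('x')(V, d) = 42 (Function('x')(V, d) = Mul(7, 6) = 42)
z = 2826 (z = Add(-8, Add(Add(42, 4190), -1398)) = Add(-8, Add(4232, -1398)) = Add(-8, 2834) = 2826)
Pow(Add(z, -1285), Rational(1, 2)) = Pow(Add(2826, -1285), Rational(1, 2)) = Pow(1541, Rational(1, 2))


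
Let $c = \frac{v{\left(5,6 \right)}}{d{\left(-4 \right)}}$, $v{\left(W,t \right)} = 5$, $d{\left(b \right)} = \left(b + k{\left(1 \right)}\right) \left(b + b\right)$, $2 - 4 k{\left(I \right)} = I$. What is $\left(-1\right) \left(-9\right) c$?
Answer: $\frac{3}{2} \approx 1.5$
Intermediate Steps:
$k{\left(I \right)} = \frac{1}{2} - \frac{I}{4}$
$d{\left(b \right)} = 2 b \left(\frac{1}{4} + b\right)$ ($d{\left(b \right)} = \left(b + \left(\frac{1}{2} - \frac{1}{4}\right)\right) \left(b + b\right) = \left(b + \left(\frac{1}{2} - \frac{1}{4}\right)\right) 2 b = \left(b + \frac{1}{4}\right) 2 b = \left(\frac{1}{4} + b\right) 2 b = 2 b \left(\frac{1}{4} + b\right)$)
$c = \frac{1}{6}$ ($c = \frac{5}{\frac{1}{2} \left(-4\right) \left(1 + 4 \left(-4\right)\right)} = \frac{5}{\frac{1}{2} \left(-4\right) \left(1 - 16\right)} = \frac{5}{\frac{1}{2} \left(-4\right) \left(-15\right)} = \frac{5}{30} = 5 \cdot \frac{1}{30} = \frac{1}{6} \approx 0.16667$)
$\left(-1\right) \left(-9\right) c = \left(-1\right) \left(-9\right) \frac{1}{6} = 9 \cdot \frac{1}{6} = \frac{3}{2}$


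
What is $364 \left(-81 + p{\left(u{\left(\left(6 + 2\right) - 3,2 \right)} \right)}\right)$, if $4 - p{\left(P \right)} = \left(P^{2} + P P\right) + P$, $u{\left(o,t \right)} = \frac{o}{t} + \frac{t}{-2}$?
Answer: $-30212$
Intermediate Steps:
$u{\left(o,t \right)} = - \frac{t}{2} + \frac{o}{t}$ ($u{\left(o,t \right)} = \frac{o}{t} + t \left(- \frac{1}{2}\right) = \frac{o}{t} - \frac{t}{2} = - \frac{t}{2} + \frac{o}{t}$)
$p{\left(P \right)} = 4 - P - 2 P^{2}$ ($p{\left(P \right)} = 4 - \left(\left(P^{2} + P P\right) + P\right) = 4 - \left(\left(P^{2} + P^{2}\right) + P\right) = 4 - \left(2 P^{2} + P\right) = 4 - \left(P + 2 P^{2}\right) = 4 - P - 2 P^{2}$)
$364 \left(-81 + p{\left(u{\left(\left(6 + 2\right) - 3,2 \right)} \right)}\right) = 364 \left(-81 - \left(-4 - 1 + 2 \left(\left(- \frac{1}{2}\right) 2 + \frac{\left(6 + 2\right) - 3}{2}\right)^{2} + \frac{\left(6 + 2\right) - 3}{2}\right)\right) = 364 \left(-81 - \left(-5 + 2 \left(-1 + \left(8 - 3\right) \frac{1}{2}\right)^{2} + \left(8 - 3\right) \frac{1}{2}\right)\right) = 364 \left(-81 - \left(-5 + \frac{5}{2} + 2 \left(-1 + 5 \cdot \frac{1}{2}\right)^{2}\right)\right) = 364 \left(-81 - \left(- \frac{5}{2} + 2 \left(-1 + \frac{5}{2}\right)^{2}\right)\right) = 364 \left(-81 - \left(- \frac{5}{2} + \frac{9}{2}\right)\right) = 364 \left(-81 - 2\right) = 364 \left(-83\right) = -30212$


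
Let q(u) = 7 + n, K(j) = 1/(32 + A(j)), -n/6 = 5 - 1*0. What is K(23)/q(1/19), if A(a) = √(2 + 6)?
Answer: -4/2921 + √2/11684 ≈ -0.0012484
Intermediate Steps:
A(a) = 2*√2 (A(a) = √8 = 2*√2)
n = -30 (n = -6*(5 - 1*0) = -6*(5 + 0) = -6*5 = -30)
K(j) = 1/(32 + 2*√2)
q(u) = -23 (q(u) = 7 - 30 = -23)
K(23)/q(1/19) = (4/127 - √2/508)/(-23) = (4/127 - √2/508)*(-1/23) = -4/2921 + √2/11684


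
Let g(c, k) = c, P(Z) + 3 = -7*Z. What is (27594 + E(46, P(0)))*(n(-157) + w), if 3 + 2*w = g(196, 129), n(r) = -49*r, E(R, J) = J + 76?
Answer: 431024193/2 ≈ 2.1551e+8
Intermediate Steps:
P(Z) = -3 - 7*Z
E(R, J) = 76 + J
w = 193/2 (w = -3/2 + (1/2)*196 = -3/2 + 98 = 193/2 ≈ 96.500)
(27594 + E(46, P(0)))*(n(-157) + w) = (27594 + (76 + (-3 - 7*0)))*(-49*(-157) + 193/2) = (27594 + (76 + (-3 + 0)))*(7693 + 193/2) = (27594 + (76 - 3))*(15579/2) = (27594 + 73)*(15579/2) = 27667*(15579/2) = 431024193/2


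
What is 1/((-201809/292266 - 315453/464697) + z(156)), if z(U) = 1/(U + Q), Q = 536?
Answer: -1740445783596/2380735767395 ≈ -0.73105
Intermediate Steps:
z(U) = 1/(536 + U) (z(U) = 1/(U + 536) = 1/(536 + U))
1/((-201809/292266 - 315453/464697) + z(156)) = 1/((-201809/292266 - 315453/464697) + 1/(536 + 156)) = 1/((-201809*1/292266 - 315453*1/464697) + 1/692) = 1/((-201809/292266 - 105151/154899) + 1/692) = 1/(-6888008273/5030190126 + 1/692) = 1/(-2380735767395/1740445783596) = -1740445783596/2380735767395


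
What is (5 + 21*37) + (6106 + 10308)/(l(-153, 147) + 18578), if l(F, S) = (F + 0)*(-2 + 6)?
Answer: 7032913/8983 ≈ 782.91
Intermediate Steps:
l(F, S) = 4*F (l(F, S) = F*4 = 4*F)
(5 + 21*37) + (6106 + 10308)/(l(-153, 147) + 18578) = (5 + 21*37) + (6106 + 10308)/(4*(-153) + 18578) = (5 + 777) + 16414/(-612 + 18578) = 782 + 16414/17966 = 782 + 16414*(1/17966) = 782 + 8207/8983 = 7032913/8983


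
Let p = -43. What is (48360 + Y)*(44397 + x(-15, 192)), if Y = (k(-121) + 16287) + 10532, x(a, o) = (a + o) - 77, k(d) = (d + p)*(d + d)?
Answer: 5111236899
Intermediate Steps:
k(d) = 2*d*(-43 + d) (k(d) = (d - 43)*(d + d) = (-43 + d)*(2*d) = 2*d*(-43 + d))
x(a, o) = -77 + a + o
Y = 66507 (Y = (2*(-121)*(-43 - 121) + 16287) + 10532 = (2*(-121)*(-164) + 16287) + 10532 = (39688 + 16287) + 10532 = 55975 + 10532 = 66507)
(48360 + Y)*(44397 + x(-15, 192)) = (48360 + 66507)*(44397 + (-77 - 15 + 192)) = 114867*(44397 + 100) = 114867*44497 = 5111236899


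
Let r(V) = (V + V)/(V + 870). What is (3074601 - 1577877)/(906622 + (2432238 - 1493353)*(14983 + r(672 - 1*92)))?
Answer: 1496724/14068971685 ≈ 0.00010638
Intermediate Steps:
r(V) = 2*V/(870 + V) (r(V) = (2*V)/(870 + V) = 2*V/(870 + V))
(3074601 - 1577877)/(906622 + (2432238 - 1493353)*(14983 + r(672 - 1*92))) = (3074601 - 1577877)/(906622 + (2432238 - 1493353)*(14983 + 2*(672 - 1*92)/(870 + (672 - 1*92)))) = 1496724/(906622 + 938885*(14983 + 2*(672 - 92)/(870 + (672 - 92)))) = 1496724/(906622 + 938885*(14983 + 2*580/(870 + 580))) = 1496724/(906622 + 938885*(14983 + 2*580/1450)) = 1496724/(906622 + 938885*(14983 + 2*580*(1/1450))) = 1496724/(906622 + 938885*(14983 + ⅘)) = 1496724/(906622 + 938885*(74919/5)) = 1496724/(906622 + 14068065063) = 1496724/14068971685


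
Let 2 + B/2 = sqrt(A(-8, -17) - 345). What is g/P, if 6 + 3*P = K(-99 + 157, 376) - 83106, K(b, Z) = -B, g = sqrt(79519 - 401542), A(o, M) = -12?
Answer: -3*sqrt(322023)/(-83108*I + 2*sqrt(357)) ≈ -9.3141e-6 - 0.020484*I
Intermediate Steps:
g = I*sqrt(322023) (g = sqrt(-322023) = I*sqrt(322023) ≈ 567.47*I)
B = -4 + 2*I*sqrt(357) (B = -4 + 2*sqrt(-12 - 345) = -4 + 2*sqrt(-357) = -4 + 2*(I*sqrt(357)) = -4 + 2*I*sqrt(357) ≈ -4.0 + 37.789*I)
K(b, Z) = 4 - 2*I*sqrt(357) (K(b, Z) = -(-4 + 2*I*sqrt(357)) = 4 - 2*I*sqrt(357))
P = -83108/3 - 2*I*sqrt(357)/3 (P = -2 + ((4 - 2*I*sqrt(357)) - 83106)/3 = -2 + (-83102 - 2*I*sqrt(357))/3 = -2 + (-83102/3 - 2*I*sqrt(357)/3) = -83108/3 - 2*I*sqrt(357)/3 ≈ -27703.0 - 12.596*I)
g/P = (I*sqrt(322023))/(-83108/3 - 2*I*sqrt(357)/3) = I*sqrt(322023)/(-83108/3 - 2*I*sqrt(357)/3)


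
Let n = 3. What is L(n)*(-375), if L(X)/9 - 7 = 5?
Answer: -40500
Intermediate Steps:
L(X) = 108 (L(X) = 63 + 9*5 = 63 + 45 = 108)
L(n)*(-375) = 108*(-375) = -40500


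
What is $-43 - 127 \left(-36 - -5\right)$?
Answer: $3894$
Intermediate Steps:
$-43 - 127 \left(-36 - -5\right) = -43 - 127 \left(-36 + 5\right) = -43 - -3937 = -43 + 3937 = 3894$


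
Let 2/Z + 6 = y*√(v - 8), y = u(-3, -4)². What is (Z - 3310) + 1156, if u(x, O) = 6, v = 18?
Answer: -2319857/1077 + 2*√10/359 ≈ -2154.0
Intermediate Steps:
y = 36 (y = 6² = 36)
Z = 2/(-6 + 36*√10) (Z = 2/(-6 + 36*√(18 - 8)) = 2/(-6 + 36*√10) ≈ 0.018546)
(Z - 3310) + 1156 = ((1/1077 + 2*√10/359) - 3310) + 1156 = (-3564869/1077 + 2*√10/359) + 1156 = -2319857/1077 + 2*√10/359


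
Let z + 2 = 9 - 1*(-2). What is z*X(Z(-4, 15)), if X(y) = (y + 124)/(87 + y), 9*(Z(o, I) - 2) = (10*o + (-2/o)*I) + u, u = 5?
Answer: 19917/1547 ≈ 12.875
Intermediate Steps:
Z(o, I) = 23/9 + 10*o/9 - 2*I/(9*o) (Z(o, I) = 2 + ((10*o + (-2/o)*I) + 5)/9 = 2 + ((10*o - 2*I/o) + 5)/9 = 2 + (5 + 10*o - 2*I/o)/9 = 2 + (5/9 + 10*o/9 - 2*I/(9*o)) = 23/9 + 10*o/9 - 2*I/(9*o))
z = 9 (z = -2 + (9 - 1*(-2)) = -2 + (9 + 2) = -2 + 11 = 9)
X(y) = (124 + y)/(87 + y)
z*X(Z(-4, 15)) = 9*((124 + (1/9)*(-2*15 - 4*(23 + 10*(-4)))/(-4))/(87 + (1/9)*(-2*15 - 4*(23 + 10*(-4)))/(-4))) = 9*((124 + (1/9)*(-1/4)*(-30 - 4*(23 - 40)))/(87 + (1/9)*(-1/4)*(-30 - 4*(23 - 40)))) = 9*((124 + (1/9)*(-1/4)*(-30 - 4*(-17)))/(87 + (1/9)*(-1/4)*(-30 - 4*(-17)))) = 9*((124 + (1/9)*(-1/4)*(-30 + 68))/(87 + (1/9)*(-1/4)*(-30 + 68))) = 9*((124 + (1/9)*(-1/4)*38)/(87 + (1/9)*(-1/4)*38)) = 9*((124 - 19/18)/(87 - 19/18)) = 9*((2213/18)/(1547/18)) = 9*((18/1547)*(2213/18)) = 9*(2213/1547) = 19917/1547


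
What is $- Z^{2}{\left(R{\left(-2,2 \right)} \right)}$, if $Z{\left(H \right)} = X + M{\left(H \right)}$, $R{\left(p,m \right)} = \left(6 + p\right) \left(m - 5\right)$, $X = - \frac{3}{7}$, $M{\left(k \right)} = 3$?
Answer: $- \frac{324}{49} \approx -6.6122$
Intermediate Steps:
$X = - \frac{3}{7}$ ($X = \left(-3\right) \frac{1}{7} = - \frac{3}{7} \approx -0.42857$)
$R{\left(p,m \right)} = \left(-5 + m\right) \left(6 + p\right)$ ($R{\left(p,m \right)} = \left(6 + p\right) \left(-5 + m\right) = \left(-5 + m\right) \left(6 + p\right)$)
$Z{\left(H \right)} = \frac{18}{7}$ ($Z{\left(H \right)} = - \frac{3}{7} + 3 = \frac{18}{7}$)
$- Z^{2}{\left(R{\left(-2,2 \right)} \right)} = - \left(\frac{18}{7}\right)^{2} = \left(-1\right) \frac{324}{49} = - \frac{324}{49}$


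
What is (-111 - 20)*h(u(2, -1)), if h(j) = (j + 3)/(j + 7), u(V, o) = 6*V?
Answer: -1965/19 ≈ -103.42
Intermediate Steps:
h(j) = (3 + j)/(7 + j)
(-111 - 20)*h(u(2, -1)) = (-111 - 20)*((3 + 6*2)/(7 + 6*2)) = -131*(3 + 12)/(7 + 12) = -131*15/19 = -1965/19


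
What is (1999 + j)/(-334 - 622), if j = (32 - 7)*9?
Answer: -556/239 ≈ -2.3264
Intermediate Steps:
j = 225 (j = 25*9 = 225)
(1999 + j)/(-334 - 622) = (1999 + 225)/(-334 - 622) = 2224/(-956) = 2224*(-1/956) = -556/239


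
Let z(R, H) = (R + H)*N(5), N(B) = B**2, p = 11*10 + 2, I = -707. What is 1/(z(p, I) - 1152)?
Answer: -1/16027 ≈ -6.2395e-5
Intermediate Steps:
p = 112 (p = 110 + 2 = 112)
z(R, H) = 25*H + 25*R (z(R, H) = (R + H)*5**2 = (H + R)*25 = 25*H + 25*R)
1/(z(p, I) - 1152) = 1/((25*(-707) + 25*112) - 1152) = 1/((-17675 + 2800) - 1152) = 1/(-14875 - 1152) = 1/(-16027) = -1/16027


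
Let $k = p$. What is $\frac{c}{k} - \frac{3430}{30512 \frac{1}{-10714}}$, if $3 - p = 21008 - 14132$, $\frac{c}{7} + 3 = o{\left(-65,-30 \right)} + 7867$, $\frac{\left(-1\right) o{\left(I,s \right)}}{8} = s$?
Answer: $\frac{62711282431}{52427244} \approx 1196.2$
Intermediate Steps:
$o{\left(I,s \right)} = - 8 s$
$c = 56728$ ($c = -21 + 7 \left(\left(-8\right) \left(-30\right) + 7867\right) = -21 + 7 \left(240 + 7867\right) = -21 + 7 \cdot 8107 = -21 + 56749 = 56728$)
$p = -6873$ ($p = 3 - \left(21008 - 14132\right) = 3 - 6876 = -6873$)
$k = -6873$
$\frac{c}{k} - \frac{3430}{30512 \frac{1}{-10714}} = \frac{56728}{-6873} - \frac{3430}{30512 \frac{1}{-10714}} = 56728 \left(- \frac{1}{6873}\right) - \frac{3430}{30512 \left(- \frac{1}{10714}\right)} = - \frac{56728}{6873} - \frac{3430}{- \frac{15256}{5357}} = - \frac{56728}{6873} - - \frac{9187255}{7628} = - \frac{56728}{6873} + \frac{9187255}{7628} = \frac{62711282431}{52427244}$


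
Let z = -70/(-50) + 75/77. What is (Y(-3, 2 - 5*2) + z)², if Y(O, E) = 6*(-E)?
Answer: 376127236/148225 ≈ 2537.5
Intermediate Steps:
Y(O, E) = -6*E
z = 914/385 (z = -70*(-1/50) + 75*(1/77) = 7/5 + 75/77 = 914/385 ≈ 2.3740)
(Y(-3, 2 - 5*2) + z)² = (-6*(2 - 5*2) + 914/385)² = (-6*(2 - 10) + 914/385)² = (-6*(-8) + 914/385)² = (48 + 914/385)² = (19394/385)² = 376127236/148225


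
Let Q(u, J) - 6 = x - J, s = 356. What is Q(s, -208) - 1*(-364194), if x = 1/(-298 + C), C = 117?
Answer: 65957847/181 ≈ 3.6441e+5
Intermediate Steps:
x = -1/181 (x = 1/(-298 + 117) = 1/(-181) = -1/181 ≈ -0.0055249)
Q(u, J) = 1085/181 - J (Q(u, J) = 6 + (-1/181 - J) = 1085/181 - J)
Q(s, -208) - 1*(-364194) = (1085/181 - 1*(-208)) - 1*(-364194) = (1085/181 + 208) + 364194 = 38733/181 + 364194 = 65957847/181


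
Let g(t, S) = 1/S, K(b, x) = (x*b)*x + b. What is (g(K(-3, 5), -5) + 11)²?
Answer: 2916/25 ≈ 116.64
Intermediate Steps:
K(b, x) = b + b*x² (K(b, x) = (b*x)*x + b = b*x² + b = b + b*x²)
(g(K(-3, 5), -5) + 11)² = (1/(-5) + 11)² = (-⅕ + 11)² = (54/5)² = 2916/25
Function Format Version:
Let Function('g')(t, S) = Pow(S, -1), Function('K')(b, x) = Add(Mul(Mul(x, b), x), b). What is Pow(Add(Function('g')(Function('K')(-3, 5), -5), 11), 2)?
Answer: Rational(2916, 25) ≈ 116.64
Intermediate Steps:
Function('K')(b, x) = Add(b, Mul(b, Pow(x, 2))) (Function('K')(b, x) = Add(Mul(Mul(b, x), x), b) = Add(Mul(b, Pow(x, 2)), b) = Add(b, Mul(b, Pow(x, 2))))
Pow(Add(Function('g')(Function('K')(-3, 5), -5), 11), 2) = Pow(Add(Pow(-5, -1), 11), 2) = Pow(Add(Rational(-1, 5), 11), 2) = Pow(Rational(54, 5), 2) = Rational(2916, 25)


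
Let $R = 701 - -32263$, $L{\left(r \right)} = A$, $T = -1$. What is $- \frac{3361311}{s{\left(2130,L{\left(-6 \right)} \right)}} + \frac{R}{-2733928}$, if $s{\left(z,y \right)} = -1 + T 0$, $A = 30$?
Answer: $\frac{2297395556661}{683482} \approx 3.3613 \cdot 10^{6}$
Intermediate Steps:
$L{\left(r \right)} = 30$
$s{\left(z,y \right)} = -1$ ($s{\left(z,y \right)} = -1 - 0 = -1 + 0 = -1$)
$R = 32964$ ($R = 701 + 32263 = 32964$)
$- \frac{3361311}{s{\left(2130,L{\left(-6 \right)} \right)}} + \frac{R}{-2733928} = - \frac{3361311}{-1} + \frac{32964}{-2733928} = \left(-3361311\right) \left(-1\right) + 32964 \left(- \frac{1}{2733928}\right) = 3361311 - \frac{8241}{683482} = \frac{2297395556661}{683482}$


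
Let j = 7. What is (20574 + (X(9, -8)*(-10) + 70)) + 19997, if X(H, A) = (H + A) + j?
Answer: 40561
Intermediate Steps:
X(H, A) = 7 + A + H (X(H, A) = (H + A) + 7 = (A + H) + 7 = 7 + A + H)
(20574 + (X(9, -8)*(-10) + 70)) + 19997 = (20574 + ((7 - 8 + 9)*(-10) + 70)) + 19997 = (20574 + (8*(-10) + 70)) + 19997 = (20574 + (-80 + 70)) + 19997 = (20574 - 10) + 19997 = 20564 + 19997 = 40561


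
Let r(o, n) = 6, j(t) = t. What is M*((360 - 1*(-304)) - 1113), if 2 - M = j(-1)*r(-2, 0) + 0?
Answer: -3592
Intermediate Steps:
M = 8 (M = 2 - (-1*6 + 0) = 2 - (-6 + 0) = 2 - 1*(-6) = 2 + 6 = 8)
M*((360 - 1*(-304)) - 1113) = 8*((360 - 1*(-304)) - 1113) = 8*((360 + 304) - 1113) = 8*(664 - 1113) = 8*(-449) = -3592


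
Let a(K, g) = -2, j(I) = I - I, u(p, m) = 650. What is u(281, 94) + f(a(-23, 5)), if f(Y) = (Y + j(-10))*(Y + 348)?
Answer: -42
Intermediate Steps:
j(I) = 0
f(Y) = Y*(348 + Y) (f(Y) = (Y + 0)*(Y + 348) = Y*(348 + Y))
u(281, 94) + f(a(-23, 5)) = 650 - 2*(348 - 2) = 650 - 2*346 = 650 - 692 = -42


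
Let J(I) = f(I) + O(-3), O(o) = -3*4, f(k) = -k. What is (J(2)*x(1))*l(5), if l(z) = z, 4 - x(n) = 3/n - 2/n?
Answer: -210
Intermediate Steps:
x(n) = 4 - 1/n (x(n) = 4 - (3/n - 2/n) = 4 - 1/n)
O(o) = -12
J(I) = -12 - I (J(I) = -I - 12 = -12 - I)
(J(2)*x(1))*l(5) = ((-12 - 1*2)*(4 - 1/1))*5 = ((-12 - 2)*(4 - 1*1))*5 = -14*(4 - 1)*5 = -14*3*5 = -42*5 = -210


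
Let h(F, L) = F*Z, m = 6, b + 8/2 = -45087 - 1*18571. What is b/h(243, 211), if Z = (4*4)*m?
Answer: -31831/11664 ≈ -2.7290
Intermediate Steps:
b = -63662 (b = -4 + (-45087 - 1*18571) = -4 + (-45087 - 18571) = -4 - 63658 = -63662)
Z = 96 (Z = (4*4)*6 = 16*6 = 96)
h(F, L) = 96*F (h(F, L) = F*96 = 96*F)
b/h(243, 211) = -63662/(96*243) = -63662/23328 = -63662*1/23328 = -31831/11664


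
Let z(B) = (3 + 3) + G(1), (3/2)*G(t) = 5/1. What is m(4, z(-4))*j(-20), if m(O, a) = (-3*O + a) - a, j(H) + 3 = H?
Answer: 276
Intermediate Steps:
j(H) = -3 + H
G(t) = 10/3 (G(t) = 2*(5/1)/3 = 2*(5*1)/3 = (⅔)*5 = 10/3)
z(B) = 28/3 (z(B) = (3 + 3) + 10/3 = 6 + 10/3 = 28/3)
m(O, a) = -3*O (m(O, a) = (a - 3*O) - a = -3*O)
m(4, z(-4))*j(-20) = (-3*4)*(-3 - 20) = -12*(-23) = 276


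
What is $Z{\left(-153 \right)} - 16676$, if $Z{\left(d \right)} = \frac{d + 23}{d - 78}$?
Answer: $- \frac{3852026}{231} \approx -16675.0$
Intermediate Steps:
$Z{\left(d \right)} = \frac{23 + d}{-78 + d}$
$Z{\left(-153 \right)} - 16676 = \frac{23 - 153}{-78 - 153} - 16676 = \frac{1}{-231} \left(-130\right) - 16676 = \left(- \frac{1}{231}\right) \left(-130\right) - 16676 = \frac{130}{231} - 16676 = - \frac{3852026}{231}$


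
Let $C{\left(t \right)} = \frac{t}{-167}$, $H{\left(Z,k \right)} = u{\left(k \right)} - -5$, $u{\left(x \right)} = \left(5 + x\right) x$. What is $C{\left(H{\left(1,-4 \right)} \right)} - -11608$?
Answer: $\frac{1938535}{167} \approx 11608.0$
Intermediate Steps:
$u{\left(x \right)} = x \left(5 + x\right)$
$H{\left(Z,k \right)} = 5 + k \left(5 + k\right)$ ($H{\left(Z,k \right)} = k \left(5 + k\right) - -5 = k \left(5 + k\right) + 5 = 5 + k \left(5 + k\right)$)
$C{\left(t \right)} = - \frac{t}{167}$ ($C{\left(t \right)} = t \left(- \frac{1}{167}\right) = - \frac{t}{167}$)
$C{\left(H{\left(1,-4 \right)} \right)} - -11608 = - \frac{5 - 4 \left(5 - 4\right)}{167} - -11608 = - \frac{5 - 4}{167} + 11608 = \left(- \frac{1}{167}\right) 1 + 11608 = - \frac{1}{167} + 11608 = \frac{1938535}{167}$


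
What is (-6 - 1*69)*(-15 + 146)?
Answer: -9825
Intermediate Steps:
(-6 - 1*69)*(-15 + 146) = (-6 - 69)*131 = -75*131 = -9825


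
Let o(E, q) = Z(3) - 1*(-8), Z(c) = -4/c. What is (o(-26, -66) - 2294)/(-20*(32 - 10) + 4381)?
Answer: -6862/11823 ≈ -0.58039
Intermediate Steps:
o(E, q) = 20/3 (o(E, q) = -4/3 - 1*(-8) = -4*⅓ + 8 = -4/3 + 8 = 20/3)
(o(-26, -66) - 2294)/(-20*(32 - 10) + 4381) = (20/3 - 2294)/(-20*(32 - 10) + 4381) = -6862/(3*(-20*22 + 4381)) = -6862/(3*(-440 + 4381)) = -6862/3/3941 = -6862/3*1/3941 = -6862/11823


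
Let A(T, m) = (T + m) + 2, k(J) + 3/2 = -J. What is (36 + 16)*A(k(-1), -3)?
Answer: -78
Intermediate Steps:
k(J) = -3/2 - J
A(T, m) = 2 + T + m
(36 + 16)*A(k(-1), -3) = (36 + 16)*(2 + (-3/2 - 1*(-1)) - 3) = 52*(2 + (-3/2 + 1) - 3) = 52*(2 - ½ - 3) = 52*(-3/2) = -78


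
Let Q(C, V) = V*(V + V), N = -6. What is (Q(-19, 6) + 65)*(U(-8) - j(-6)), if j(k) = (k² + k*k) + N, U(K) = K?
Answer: -10138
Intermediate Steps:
Q(C, V) = 2*V² (Q(C, V) = V*(2*V) = 2*V²)
j(k) = -6 + 2*k² (j(k) = (k² + k*k) - 6 = (k² + k²) - 6 = 2*k² - 6 = -6 + 2*k²)
(Q(-19, 6) + 65)*(U(-8) - j(-6)) = (2*6² + 65)*(-8 - (-6 + 2*(-6)²)) = (2*36 + 65)*(-8 - (-6 + 2*36)) = (72 + 65)*(-8 - (-6 + 72)) = 137*(-8 - 1*66) = 137*(-8 - 66) = 137*(-74) = -10138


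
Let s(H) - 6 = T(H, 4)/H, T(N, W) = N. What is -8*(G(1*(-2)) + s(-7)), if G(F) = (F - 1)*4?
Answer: 40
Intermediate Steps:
s(H) = 7 (s(H) = 6 + H/H = 6 + 1 = 7)
G(F) = -4 + 4*F (G(F) = (-1 + F)*4 = -4 + 4*F)
-8*(G(1*(-2)) + s(-7)) = -8*((-4 + 4*(1*(-2))) + 7) = -8*((-4 + 4*(-2)) + 7) = -8*((-4 - 8) + 7) = -8*(-12 + 7) = -8*(-5) = 40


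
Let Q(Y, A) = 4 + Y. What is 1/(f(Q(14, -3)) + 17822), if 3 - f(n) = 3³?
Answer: 1/17798 ≈ 5.6186e-5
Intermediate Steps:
f(n) = -24 (f(n) = 3 - 1*3³ = 3 - 1*27 = 3 - 27 = -24)
1/(f(Q(14, -3)) + 17822) = 1/(-24 + 17822) = 1/17798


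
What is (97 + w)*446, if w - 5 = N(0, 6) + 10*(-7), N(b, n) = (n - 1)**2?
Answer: 25422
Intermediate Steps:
N(b, n) = (-1 + n)**2
w = -40 (w = 5 + ((-1 + 6)**2 + 10*(-7)) = 5 + (5**2 - 70) = 5 + (25 - 70) = 5 - 45 = -40)
(97 + w)*446 = (97 - 40)*446 = 57*446 = 25422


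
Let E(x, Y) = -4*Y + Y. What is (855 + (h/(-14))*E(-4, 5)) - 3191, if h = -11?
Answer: -32869/14 ≈ -2347.8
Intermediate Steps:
E(x, Y) = -3*Y
(855 + (h/(-14))*E(-4, 5)) - 3191 = (855 + (-11/(-14))*(-3*5)) - 3191 = (855 - 11*(-1/14)*(-15)) - 3191 = (855 + (11/14)*(-15)) - 3191 = (855 - 165/14) - 3191 = 11805/14 - 3191 = -32869/14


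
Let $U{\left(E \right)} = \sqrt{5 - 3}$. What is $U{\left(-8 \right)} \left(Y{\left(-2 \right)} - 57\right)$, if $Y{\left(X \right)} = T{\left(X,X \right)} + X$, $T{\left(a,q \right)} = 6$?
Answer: $- 53 \sqrt{2} \approx -74.953$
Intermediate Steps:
$U{\left(E \right)} = \sqrt{2}$
$Y{\left(X \right)} = 6 + X$
$U{\left(-8 \right)} \left(Y{\left(-2 \right)} - 57\right) = \sqrt{2} \left(\left(6 - 2\right) - 57\right) = \sqrt{2} \left(4 - 57\right) = \sqrt{2} \left(-53\right) = - 53 \sqrt{2}$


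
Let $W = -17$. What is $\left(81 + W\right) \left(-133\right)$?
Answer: $-8512$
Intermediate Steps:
$\left(81 + W\right) \left(-133\right) = \left(81 - 17\right) \left(-133\right) = 64 \left(-133\right) = -8512$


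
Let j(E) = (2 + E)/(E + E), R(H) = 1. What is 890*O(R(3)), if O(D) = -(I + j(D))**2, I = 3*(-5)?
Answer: -324405/2 ≈ -1.6220e+5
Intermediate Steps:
j(E) = (2 + E)/(2*E) (j(E) = (2 + E)/((2*E)) = (2 + E)*(1/(2*E)) = (2 + E)/(2*E))
I = -15
O(D) = -(-15 + (2 + D)/(2*D))**2
890*O(R(3)) = 890*(-1/4*(-2 + 29*1)**2/1**2) = 890*(-1/4*1*(-2 + 29)**2) = 890*(-1/4*1*27**2) = 890*(-1/4*1*729) = 890*(-729/4) = -324405/2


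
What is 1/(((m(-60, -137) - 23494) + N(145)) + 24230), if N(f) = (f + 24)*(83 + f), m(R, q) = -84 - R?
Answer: 1/39244 ≈ 2.5482e-5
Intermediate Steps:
N(f) = (24 + f)*(83 + f)
1/(((m(-60, -137) - 23494) + N(145)) + 24230) = 1/((((-84 - 1*(-60)) - 23494) + (1992 + 145**2 + 107*145)) + 24230) = 1/((((-84 + 60) - 23494) + (1992 + 21025 + 15515)) + 24230) = 1/(((-24 - 23494) + 38532) + 24230) = 1/((-23518 + 38532) + 24230) = 1/(15014 + 24230) = 1/39244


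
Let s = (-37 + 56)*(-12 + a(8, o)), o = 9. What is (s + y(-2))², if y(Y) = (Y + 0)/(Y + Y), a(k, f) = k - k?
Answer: 207025/4 ≈ 51756.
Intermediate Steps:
a(k, f) = 0
y(Y) = ½ (y(Y) = Y/((2*Y)) = Y*(1/(2*Y)) = ½)
s = -228 (s = (-37 + 56)*(-12 + 0) = 19*(-12) = -228)
(s + y(-2))² = (-228 + ½)² = (-455/2)² = 207025/4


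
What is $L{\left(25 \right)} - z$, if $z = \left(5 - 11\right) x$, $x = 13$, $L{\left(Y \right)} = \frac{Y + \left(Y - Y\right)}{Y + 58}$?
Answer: $\frac{6499}{83} \approx 78.301$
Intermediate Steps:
$L{\left(Y \right)} = \frac{Y}{58 + Y}$ ($L{\left(Y \right)} = \frac{Y + 0}{58 + Y} = \frac{Y}{58 + Y}$)
$z = -78$ ($z = \left(5 - 11\right) 13 = \left(-6\right) 13 = -78$)
$L{\left(25 \right)} - z = \frac{25}{58 + 25} - -78 = \frac{25}{83} + 78 = \frac{6499}{83}$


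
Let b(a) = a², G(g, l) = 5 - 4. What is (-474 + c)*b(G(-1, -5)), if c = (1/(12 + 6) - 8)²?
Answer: -133127/324 ≈ -410.89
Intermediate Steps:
G(g, l) = 1
c = 20449/324 (c = (1/18 - 8)² = (-143/18)² = 20449/324 ≈ 63.114)
(-474 + c)*b(G(-1, -5)) = (-474 + 20449/324)*1² = -133127/324*1 = -133127/324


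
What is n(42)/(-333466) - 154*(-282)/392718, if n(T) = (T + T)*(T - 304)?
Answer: 275294038/1559025007 ≈ 0.17658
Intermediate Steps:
n(T) = 2*T*(-304 + T) (n(T) = (2*T)*(-304 + T) = 2*T*(-304 + T))
n(42)/(-333466) - 154*(-282)/392718 = (2*42*(-304 + 42))/(-333466) - 154*(-282)/392718 = (2*42*(-262))*(-1/333466) + 43428*(1/392718) = -22008*(-1/333466) + 7238/65453 = 1572/23819 + 7238/65453 = 275294038/1559025007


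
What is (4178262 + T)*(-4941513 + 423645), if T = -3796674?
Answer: -1723964214384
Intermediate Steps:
(4178262 + T)*(-4941513 + 423645) = (4178262 - 3796674)*(-4941513 + 423645) = 381588*(-4517868) = -1723964214384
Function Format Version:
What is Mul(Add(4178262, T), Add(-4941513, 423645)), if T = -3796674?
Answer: -1723964214384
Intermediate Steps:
Mul(Add(4178262, T), Add(-4941513, 423645)) = Mul(Add(4178262, -3796674), Add(-4941513, 423645)) = Mul(381588, -4517868) = -1723964214384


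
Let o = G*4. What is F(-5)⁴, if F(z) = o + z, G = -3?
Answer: 83521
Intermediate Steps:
o = -12 (o = -3*4 = -12)
F(z) = -12 + z
F(-5)⁴ = (-12 - 5)⁴ = (-17)⁴ = 83521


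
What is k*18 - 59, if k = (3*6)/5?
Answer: 29/5 ≈ 5.8000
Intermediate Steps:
k = 18/5 (k = (⅕)*18 = 18/5 ≈ 3.6000)
k*18 - 59 = (18/5)*18 - 59 = 324/5 - 59 = 29/5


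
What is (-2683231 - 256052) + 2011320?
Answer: -927963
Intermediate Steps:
(-2683231 - 256052) + 2011320 = -2939283 + 2011320 = -927963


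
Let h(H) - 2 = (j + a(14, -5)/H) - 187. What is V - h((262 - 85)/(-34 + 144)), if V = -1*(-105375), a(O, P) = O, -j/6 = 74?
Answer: 18761168/177 ≈ 1.0600e+5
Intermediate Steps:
j = -444 (j = -6*74 = -444)
h(H) = -629 + 14/H (h(H) = 2 + ((-444 + 14/H) - 187) = 2 + (-631 + 14/H) = -629 + 14/H)
V = 105375
V - h((262 - 85)/(-34 + 144)) = 105375 - (-629 + 14/(((262 - 85)/(-34 + 144)))) = 105375 - (-629 + 14/((177/110))) = 105375 - (-629 + 14/((177*(1/110)))) = 105375 - (-629 + 14/(177/110)) = 105375 - (-629 + 14*(110/177)) = 105375 - (-629 + 1540/177) = 105375 - 1*(-109793/177) = 105375 + 109793/177 = 18761168/177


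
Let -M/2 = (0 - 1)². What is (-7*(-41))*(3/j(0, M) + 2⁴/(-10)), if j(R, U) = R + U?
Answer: -8897/10 ≈ -889.70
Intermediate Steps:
M = -2 (M = -2*(0 - 1)² = -2*(-1)² = -2*1 = -2)
(-7*(-41))*(3/j(0, M) + 2⁴/(-10)) = (-7*(-41))*(3/(0 - 2) + 2⁴/(-10)) = 287*(3/(-2) + 16*(-⅒)) = 287*(3*(-½) - 8/5) = 287*(-3/2 - 8/5) = 287*(-31/10) = -8897/10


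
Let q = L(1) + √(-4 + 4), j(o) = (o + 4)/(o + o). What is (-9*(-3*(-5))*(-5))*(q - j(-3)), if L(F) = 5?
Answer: 6975/2 ≈ 3487.5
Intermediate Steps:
j(o) = (4 + o)/(2*o) (j(o) = (4 + o)/((2*o)) = (4 + o)*(1/(2*o)) = (4 + o)/(2*o))
q = 5 (q = 5 + √(-4 + 4) = 5 + √0 = 5 + 0 = 5)
(-9*(-3*(-5))*(-5))*(q - j(-3)) = (-9*(-3*(-5))*(-5))*(5 - (4 - 3)/(2*(-3))) = (-135*(-5))*(5 - (-1)/(2*3)) = (-9*(-75))*(5 - 1*(-⅙)) = 675*(5 + ⅙) = 675*(31/6) = 6975/2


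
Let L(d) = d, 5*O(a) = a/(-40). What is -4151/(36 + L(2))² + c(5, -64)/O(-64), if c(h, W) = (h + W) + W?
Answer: -1118377/2888 ≈ -387.25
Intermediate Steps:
c(h, W) = h + 2*W (c(h, W) = (W + h) + W = h + 2*W)
O(a) = -a/200 (O(a) = (a/(-40))/5 = (a*(-1/40))/5 = (-a/40)/5 = -a/200)
-4151/(36 + L(2))² + c(5, -64)/O(-64) = -4151/(36 + 2)² + (5 + 2*(-64))/((-1/200*(-64))) = -4151/(38²) + (5 - 128)/(8/25) = -4151/1444 - 123*25/8 = -4151*1/1444 - 3075/8 = -4151/1444 - 3075/8 = -1118377/2888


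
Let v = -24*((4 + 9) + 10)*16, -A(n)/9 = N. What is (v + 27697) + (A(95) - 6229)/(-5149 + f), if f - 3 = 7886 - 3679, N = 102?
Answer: 17721382/939 ≈ 18873.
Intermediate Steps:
f = 4210 (f = 3 + (7886 - 3679) = 3 + 4207 = 4210)
A(n) = -918 (A(n) = -9*102 = -918)
v = -8832 (v = -24*(13 + 10)*16 = -24*23*16 = -552*16 = -8832)
(v + 27697) + (A(95) - 6229)/(-5149 + f) = (-8832 + 27697) + (-918 - 6229)/(-5149 + 4210) = 18865 - 7147/(-939) = 18865 - 7147*(-1/939) = 18865 + 7147/939 = 17721382/939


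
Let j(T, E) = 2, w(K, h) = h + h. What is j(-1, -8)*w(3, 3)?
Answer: 12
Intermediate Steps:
w(K, h) = 2*h
j(-1, -8)*w(3, 3) = 2*(2*3) = 2*6 = 12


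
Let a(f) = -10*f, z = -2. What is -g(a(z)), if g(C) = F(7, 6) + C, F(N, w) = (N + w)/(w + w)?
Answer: -253/12 ≈ -21.083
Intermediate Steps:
F(N, w) = (N + w)/(2*w) (F(N, w) = (N + w)/((2*w)) = (N + w)*(1/(2*w)) = (N + w)/(2*w))
g(C) = 13/12 + C (g(C) = (½)*(7 + 6)/6 + C = (½)*(⅙)*13 + C = 13/12 + C)
-g(a(z)) = -(13/12 - 10*(-2)) = -(13/12 + 20) = -1*253/12 = -253/12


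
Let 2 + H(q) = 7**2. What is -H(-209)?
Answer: -47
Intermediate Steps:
H(q) = 47 (H(q) = -2 + 7**2 = -2 + 49 = 47)
-H(-209) = -1*47 = -47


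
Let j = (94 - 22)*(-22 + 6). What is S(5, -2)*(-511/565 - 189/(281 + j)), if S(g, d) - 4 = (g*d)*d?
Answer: -8119104/492115 ≈ -16.498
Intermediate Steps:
S(g, d) = 4 + g*d² (S(g, d) = 4 + (g*d)*d = 4 + (d*g)*d = 4 + g*d²)
j = -1152 (j = 72*(-16) = -1152)
S(5, -2)*(-511/565 - 189/(281 + j)) = (4 + 5*(-2)²)*(-511/565 - 189/(281 - 1152)) = (4 + 5*4)*(-511*1/565 - 189/(-871)) = (4 + 20)*(-511/565 - 189*(-1/871)) = 24*(-511/565 + 189/871) = 24*(-338296/492115) = -8119104/492115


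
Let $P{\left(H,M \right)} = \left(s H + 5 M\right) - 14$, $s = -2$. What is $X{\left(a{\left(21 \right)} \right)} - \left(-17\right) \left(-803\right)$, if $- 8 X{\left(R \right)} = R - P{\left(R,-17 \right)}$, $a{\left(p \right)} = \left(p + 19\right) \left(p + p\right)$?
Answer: $- \frac{114347}{8} \approx -14293.0$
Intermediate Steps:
$P{\left(H,M \right)} = -14 - 2 H + 5 M$ ($P{\left(H,M \right)} = \left(- 2 H + 5 M\right) - 14 = -14 - 2 H + 5 M$)
$a{\left(p \right)} = 2 p \left(19 + p\right)$ ($a{\left(p \right)} = \left(19 + p\right) 2 p = 2 p \left(19 + p\right)$)
$X{\left(R \right)} = - \frac{99}{8} - \frac{3 R}{8}$ ($X{\left(R \right)} = - \frac{R - \left(-14 - 2 R + 5 \left(-17\right)\right)}{8} = - \frac{R - \left(-14 - 2 R - 85\right)}{8} = - \frac{R - \left(-99 - 2 R\right)}{8} = - \frac{R + \left(99 + 2 R\right)}{8} = - \frac{99 + 3 R}{8} = - \frac{99}{8} - \frac{3 R}{8}$)
$X{\left(a{\left(21 \right)} \right)} - \left(-17\right) \left(-803\right) = \left(- \frac{99}{8} - \frac{3 \cdot 2 \cdot 21 \left(19 + 21\right)}{8}\right) - \left(-17\right) \left(-803\right) = \left(- \frac{99}{8} - \frac{3 \cdot 2 \cdot 21 \cdot 40}{8}\right) - 13651 = \left(- \frac{99}{8} - 630\right) - 13651 = - \frac{5139}{8} - 13651 = - \frac{114347}{8}$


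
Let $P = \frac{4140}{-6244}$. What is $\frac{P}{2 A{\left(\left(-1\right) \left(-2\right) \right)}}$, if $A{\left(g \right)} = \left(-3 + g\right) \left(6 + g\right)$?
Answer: $\frac{1035}{24976} \approx 0.04144$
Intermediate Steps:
$P = - \frac{1035}{1561}$ ($P = 4140 \left(- \frac{1}{6244}\right) = - \frac{1035}{1561} \approx -0.66304$)
$\frac{P}{2 A{\left(\left(-1\right) \left(-2\right) \right)}} = - \frac{1035}{1561 \cdot 2 \left(-18 + \left(\left(-1\right) \left(-2\right)\right)^{2} + 3 \left(\left(-1\right) \left(-2\right)\right)\right)} = - \frac{1035}{1561 \cdot 2 \left(-18 + 2^{2} + 3 \cdot 2\right)} = - \frac{1035}{1561 \cdot 2 \left(-18 + 4 + 6\right)} = - \frac{1035}{1561 \cdot 2 \left(-8\right)} = - \frac{1035}{1561 \left(-16\right)} = \left(- \frac{1035}{1561}\right) \left(- \frac{1}{16}\right) = \frac{1035}{24976}$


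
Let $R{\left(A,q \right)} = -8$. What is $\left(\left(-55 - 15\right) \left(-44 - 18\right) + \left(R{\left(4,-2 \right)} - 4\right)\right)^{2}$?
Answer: $18731584$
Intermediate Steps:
$\left(\left(-55 - 15\right) \left(-44 - 18\right) + \left(R{\left(4,-2 \right)} - 4\right)\right)^{2} = \left(\left(-55 - 15\right) \left(-44 - 18\right) - 12\right)^{2} = \left(\left(-70\right) \left(-62\right) - 12\right)^{2} = \left(4340 - 12\right)^{2} = 4328^{2} = 18731584$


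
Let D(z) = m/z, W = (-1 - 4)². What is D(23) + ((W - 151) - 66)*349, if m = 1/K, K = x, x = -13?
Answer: -20035393/299 ≈ -67008.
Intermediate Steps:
W = 25 (W = (-5)² = 25)
K = -13
m = -1/13 (m = 1/(-13) = -1/13 ≈ -0.076923)
D(z) = -1/(13*z)
D(23) + ((W - 151) - 66)*349 = -1/13/23 + ((25 - 151) - 66)*349 = -1/13*1/23 + (-126 - 66)*349 = -1/299 - 192*349 = -1/299 - 67008 = -20035393/299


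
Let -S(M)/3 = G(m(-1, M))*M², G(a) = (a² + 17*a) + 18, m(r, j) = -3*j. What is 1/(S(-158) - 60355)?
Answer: -1/17431323139 ≈ -5.7368e-11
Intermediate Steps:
G(a) = 18 + a² + 17*a
S(M) = -3*M²*(18 - 51*M + 9*M²) (S(M) = -3*(18 + (-3*M)² + 17*(-3*M))*M² = -3*(18 + 9*M² - 51*M)*M² = -3*(18 - 51*M + 9*M²)*M² = -3*M²*(18 - 51*M + 9*M²))
1/(S(-158) - 60355) = 1/((-158)²*(-54 - 27*(-158)² + 153*(-158)) - 60355) = 1/(24964*(-54 - 27*24964 - 24174) - 60355) = 1/(24964*(-54 - 674028 - 24174) - 60355) = 1/(24964*(-698256) - 60355) = 1/(-17431262784 - 60355) = 1/(-17431323139) = -1/17431323139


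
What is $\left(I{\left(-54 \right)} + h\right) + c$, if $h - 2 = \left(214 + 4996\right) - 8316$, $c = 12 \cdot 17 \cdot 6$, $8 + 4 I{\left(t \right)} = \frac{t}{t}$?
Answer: $- \frac{7527}{4} \approx -1881.8$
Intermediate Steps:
$I{\left(t \right)} = - \frac{7}{4}$ ($I{\left(t \right)} = -2 + \frac{t \frac{1}{t}}{4} = -2 + \frac{1}{4} \cdot 1 = -2 + \frac{1}{4} = - \frac{7}{4}$)
$c = 1224$ ($c = 204 \cdot 6 = 1224$)
$h = -3104$ ($h = 2 + \left(\left(214 + 4996\right) - 8316\right) = 2 + \left(5210 - 8316\right) = 2 - 3106 = -3104$)
$\left(I{\left(-54 \right)} + h\right) + c = \left(- \frac{7}{4} - 3104\right) + 1224 = - \frac{12423}{4} + 1224 = - \frac{7527}{4}$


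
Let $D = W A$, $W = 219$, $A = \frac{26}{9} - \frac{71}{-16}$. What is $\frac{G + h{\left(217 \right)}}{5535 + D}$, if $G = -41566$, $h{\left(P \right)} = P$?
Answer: $- \frac{1984752}{342695} \approx -5.7916$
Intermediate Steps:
$A = \frac{1055}{144}$ ($A = 26 \cdot \frac{1}{9} - - \frac{71}{16} = \frac{26}{9} + \frac{71}{16} = \frac{1055}{144} \approx 7.3264$)
$D = \frac{77015}{48}$ ($D = 219 \cdot \frac{1055}{144} = \frac{77015}{48} \approx 1604.5$)
$\frac{G + h{\left(217 \right)}}{5535 + D} = \frac{-41566 + 217}{5535 + \frac{77015}{48}} = - \frac{41349}{\frac{342695}{48}} = \left(-41349\right) \frac{48}{342695} = - \frac{1984752}{342695}$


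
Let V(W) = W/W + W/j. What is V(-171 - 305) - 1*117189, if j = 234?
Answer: -13711234/117 ≈ -1.1719e+5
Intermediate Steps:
V(W) = 1 + W/234 (V(W) = W/W + W/234 = 1 + W*(1/234) = 1 + W/234)
V(-171 - 305) - 1*117189 = (1 + (-171 - 305)/234) - 1*117189 = (1 + (1/234)*(-476)) - 117189 = (1 - 238/117) - 117189 = -121/117 - 117189 = -13711234/117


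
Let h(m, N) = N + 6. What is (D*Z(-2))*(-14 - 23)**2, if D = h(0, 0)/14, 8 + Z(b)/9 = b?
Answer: -369630/7 ≈ -52804.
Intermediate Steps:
Z(b) = -72 + 9*b
h(m, N) = 6 + N
D = 3/7 (D = (6 + 0)/14 = 6*(1/14) = 3/7 ≈ 0.42857)
(D*Z(-2))*(-14 - 23)**2 = (3*(-72 + 9*(-2))/7)*(-14 - 23)**2 = (3*(-72 - 18)/7)*(-37)**2 = ((3/7)*(-90))*1369 = -270/7*1369 = -369630/7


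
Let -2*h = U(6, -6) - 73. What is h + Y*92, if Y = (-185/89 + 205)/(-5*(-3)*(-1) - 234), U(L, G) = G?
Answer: -524107/14774 ≈ -35.475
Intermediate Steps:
h = 79/2 (h = -(-6 - 73)/2 = -½*(-79) = 79/2 ≈ 39.500)
Y = -6020/7387 (Y = (-185*1/89 + 205)/(15*(-1) - 234) = (-185/89 + 205)/(-15 - 234) = (18060/89)/(-249) = (18060/89)*(-1/249) = -6020/7387 ≈ -0.81495)
h + Y*92 = 79/2 - 6020/7387*92 = 79/2 - 553840/7387 = -524107/14774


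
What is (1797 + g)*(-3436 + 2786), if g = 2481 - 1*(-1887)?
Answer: -4007250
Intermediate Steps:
g = 4368 (g = 2481 + 1887 = 4368)
(1797 + g)*(-3436 + 2786) = (1797 + 4368)*(-3436 + 2786) = 6165*(-650) = -4007250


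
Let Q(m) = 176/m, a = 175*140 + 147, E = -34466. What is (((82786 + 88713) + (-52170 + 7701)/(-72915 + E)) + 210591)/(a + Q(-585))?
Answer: 24002111694015/1548253512539 ≈ 15.503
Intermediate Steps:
a = 24647 (a = 24500 + 147 = 24647)
(((82786 + 88713) + (-52170 + 7701)/(-72915 + E)) + 210591)/(a + Q(-585)) = (((82786 + 88713) + (-52170 + 7701)/(-72915 - 34466)) + 210591)/(24647 + 176/(-585)) = ((171499 - 44469/(-107381)) + 210591)/(24647 + 176*(-1/585)) = ((171499 - 44469*(-1/107381)) + 210591)/(24647 - 176/585) = ((171499 + 44469/107381) + 210591)/(14418319/585) = (18415778588/107381 + 210591)*(585/14418319) = (41029250759/107381)*(585/14418319) = 24002111694015/1548253512539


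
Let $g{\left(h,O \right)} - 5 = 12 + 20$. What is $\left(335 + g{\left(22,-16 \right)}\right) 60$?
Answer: $22320$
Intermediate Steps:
$g{\left(h,O \right)} = 37$ ($g{\left(h,O \right)} = 5 + \left(12 + 20\right) = 5 + 32 = 37$)
$\left(335 + g{\left(22,-16 \right)}\right) 60 = \left(335 + 37\right) 60 = 372 \cdot 60 = 22320$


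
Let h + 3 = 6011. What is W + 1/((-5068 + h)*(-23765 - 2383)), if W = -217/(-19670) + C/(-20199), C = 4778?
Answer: -3495700701439/15501010467920 ≈ -0.22551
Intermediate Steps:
h = 6008 (h = -3 + 6011 = 6008)
W = -12800011/56759190 (W = -217/(-19670) + 4778/(-20199) = -217*(-1/19670) + 4778*(-1/20199) = 31/2810 - 4778/20199 = -12800011/56759190 ≈ -0.22551)
W + 1/((-5068 + h)*(-23765 - 2383)) = -12800011/56759190 + 1/((-5068 + 6008)*(-23765 - 2383)) = -12800011/56759190 + 1/(940*(-26148)) = -12800011/56759190 + 1/(-24579120) = -12800011/56759190 - 1/24579120 = -3495700701439/15501010467920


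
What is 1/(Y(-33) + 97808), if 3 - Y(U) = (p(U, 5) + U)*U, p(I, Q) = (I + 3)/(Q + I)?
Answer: 14/1354603 ≈ 1.0335e-5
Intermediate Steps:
p(I, Q) = (3 + I)/(I + Q)
Y(U) = 3 - U*(U + (3 + U)/(5 + U)) (Y(U) = 3 - ((3 + U)/(U + 5) + U)*U = 3 - ((3 + U)/(5 + U) + U)*U = 3 - (U + (3 + U)/(5 + U))*U = 3 - U*(U + (3 + U)/(5 + U)))
1/(Y(-33) + 97808) = 1/((15 - 1*(-33)³ - 6*(-33)²)/(5 - 33) + 97808) = 1/((15 - 1*(-35937) - 6*1089)/(-28) + 97808) = 1/(-(15 + 35937 - 6534)/28 + 97808) = 1/(-1/28*29418 + 97808) = 1/(-14709/14 + 97808) = 1/(1354603/14) = 14/1354603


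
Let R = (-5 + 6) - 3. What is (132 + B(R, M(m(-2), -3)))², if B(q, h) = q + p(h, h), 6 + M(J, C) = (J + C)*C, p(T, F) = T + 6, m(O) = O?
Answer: 21025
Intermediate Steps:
p(T, F) = 6 + T
M(J, C) = -6 + C*(C + J) (M(J, C) = -6 + (J + C)*C = -6 + (C + J)*C = -6 + C*(C + J))
R = -2 (R = 1 - 3 = -2)
B(q, h) = 6 + h + q (B(q, h) = q + (6 + h) = 6 + h + q)
(132 + B(R, M(m(-2), -3)))² = (132 + (6 + (-6 + (-3)² - 3*(-2)) - 2))² = (132 + (6 + (-6 + 9 + 6) - 2))² = (132 + (6 + 9 - 2))² = (132 + 13)² = 145² = 21025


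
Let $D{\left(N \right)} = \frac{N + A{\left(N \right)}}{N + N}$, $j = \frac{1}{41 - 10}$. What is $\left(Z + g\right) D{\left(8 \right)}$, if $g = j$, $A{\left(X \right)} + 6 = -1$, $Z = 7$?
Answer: $\frac{109}{248} \approx 0.43952$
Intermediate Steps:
$A{\left(X \right)} = -7$ ($A{\left(X \right)} = -6 - 1 = -7$)
$j = \frac{1}{31} \approx 0.032258$
$D{\left(N \right)} = \frac{-7 + N}{2 N}$ ($D{\left(N \right)} = \frac{N - 7}{N + N} = \frac{-7 + N}{2 N}$)
$g = \frac{1}{31} \approx 0.032258$
$\left(Z + g\right) D{\left(8 \right)} = \left(7 + \frac{1}{31}\right) \frac{-7 + 8}{2 \cdot 8} = \frac{218 \cdot \frac{1}{2} \cdot \frac{1}{8} \cdot 1}{31} = \frac{218}{31} \cdot \frac{1}{16} = \frac{109}{248}$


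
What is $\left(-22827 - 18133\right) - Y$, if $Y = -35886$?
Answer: $-5074$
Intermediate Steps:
$\left(-22827 - 18133\right) - Y = \left(-22827 - 18133\right) - -35886 = -40960 + 35886 = -5074$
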